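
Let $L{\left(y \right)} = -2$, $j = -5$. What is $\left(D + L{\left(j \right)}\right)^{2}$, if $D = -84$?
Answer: $7396$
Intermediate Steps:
$\left(D + L{\left(j \right)}\right)^{2} = \left(-84 - 2\right)^{2} = \left(-86\right)^{2} = 7396$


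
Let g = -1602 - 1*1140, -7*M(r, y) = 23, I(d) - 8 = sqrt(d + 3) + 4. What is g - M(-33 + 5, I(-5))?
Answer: -19171/7 ≈ -2738.7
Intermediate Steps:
I(d) = 12 + sqrt(3 + d) (I(d) = 8 + (sqrt(d + 3) + 4) = 8 + (sqrt(3 + d) + 4) = 8 + (4 + sqrt(3 + d)) = 12 + sqrt(3 + d))
M(r, y) = -23/7 (M(r, y) = -1/7*23 = -23/7)
g = -2742 (g = -1602 - 1140 = -2742)
g - M(-33 + 5, I(-5)) = -2742 - 1*(-23/7) = -2742 + 23/7 = -19171/7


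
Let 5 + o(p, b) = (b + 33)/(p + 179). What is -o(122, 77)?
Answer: 1395/301 ≈ 4.6346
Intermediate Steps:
o(p, b) = -5 + (33 + b)/(179 + p) (o(p, b) = -5 + (b + 33)/(p + 179) = -5 + (33 + b)/(179 + p))
-o(122, 77) = -(-862 + 77 - 5*122)/(179 + 122) = -(-862 + 77 - 610)/301 = -(-1395)/301 = -1*(-1395/301) = 1395/301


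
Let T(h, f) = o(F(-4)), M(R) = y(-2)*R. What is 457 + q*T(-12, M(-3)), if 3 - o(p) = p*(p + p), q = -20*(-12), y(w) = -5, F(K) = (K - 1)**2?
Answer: -298823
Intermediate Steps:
F(K) = (-1 + K)**2
q = 240
o(p) = 3 - 2*p**2 (o(p) = 3 - p*(p + p) = 3 - p*2*p = 3 - 2*p**2)
M(R) = -5*R
T(h, f) = -1247 (T(h, f) = 3 - 2*(-1 - 4)**4 = 3 - 2*((-5)**2)**2 = 3 - 2*25**2 = 3 - 2*625 = 3 - 1250 = -1247)
457 + q*T(-12, M(-3)) = 457 + 240*(-1247) = 457 - 299280 = -298823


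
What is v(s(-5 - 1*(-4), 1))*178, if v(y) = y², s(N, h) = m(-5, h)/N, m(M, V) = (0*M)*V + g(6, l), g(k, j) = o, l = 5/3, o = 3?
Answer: 1602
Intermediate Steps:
l = 5/3 (l = 5*(⅓) = 5/3 ≈ 1.6667)
g(k, j) = 3
m(M, V) = 3 (m(M, V) = (0*M)*V + 3 = 0*V + 3 = 0 + 3 = 3)
s(N, h) = 3/N
v(s(-5 - 1*(-4), 1))*178 = (3/(-5 - 1*(-4)))²*178 = (3/(-5 + 4))²*178 = (3/(-1))²*178 = (3*(-1))²*178 = (-3)²*178 = 9*178 = 1602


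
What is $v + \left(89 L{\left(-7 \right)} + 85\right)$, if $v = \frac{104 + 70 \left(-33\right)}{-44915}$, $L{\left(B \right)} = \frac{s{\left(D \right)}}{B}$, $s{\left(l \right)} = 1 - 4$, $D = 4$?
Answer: $\frac{38732172}{314405} \approx 123.19$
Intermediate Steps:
$s{\left(l \right)} = -3$ ($s{\left(l \right)} = 1 - 4 = -3$)
$L{\left(B \right)} = - \frac{3}{B}$
$v = \frac{2206}{44915}$ ($v = \left(104 - 2310\right) \left(- \frac{1}{44915}\right) = \left(-2206\right) \left(- \frac{1}{44915}\right) = \frac{2206}{44915} \approx 0.049115$)
$v + \left(89 L{\left(-7 \right)} + 85\right) = \frac{2206}{44915} + \left(89 \left(- \frac{3}{-7}\right) + 85\right) = \frac{2206}{44915} + \left(89 \left(\left(-3\right) \left(- \frac{1}{7}\right)\right) + 85\right) = \frac{2206}{44915} + \left(89 \cdot \frac{3}{7} + 85\right) = \frac{2206}{44915} + \left(\frac{267}{7} + 85\right) = \frac{2206}{44915} + \frac{862}{7} = \frac{38732172}{314405}$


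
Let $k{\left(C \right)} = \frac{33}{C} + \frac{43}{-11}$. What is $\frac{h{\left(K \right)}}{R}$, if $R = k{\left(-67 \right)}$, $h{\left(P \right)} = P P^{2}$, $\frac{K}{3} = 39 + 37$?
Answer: $- \frac{2183795856}{811} \approx -2.6927 \cdot 10^{6}$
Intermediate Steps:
$K = 228$ ($K = 3 \left(39 + 37\right) = 3 \cdot 76 = 228$)
$h{\left(P \right)} = P^{3}$
$k{\left(C \right)} = - \frac{43}{11} + \frac{33}{C}$ ($k{\left(C \right)} = \frac{33}{C} + 43 \left(- \frac{1}{11}\right) = \frac{33}{C} - \frac{43}{11} = - \frac{43}{11} + \frac{33}{C}$)
$R = - \frac{3244}{737}$ ($R = - \frac{43}{11} + \frac{33}{-67} = - \frac{43}{11} + 33 \left(- \frac{1}{67}\right) = - \frac{43}{11} - \frac{33}{67} = - \frac{3244}{737} \approx -4.4016$)
$\frac{h{\left(K \right)}}{R} = \frac{228^{3}}{- \frac{3244}{737}} = 11852352 \left(- \frac{737}{3244}\right) = - \frac{2183795856}{811}$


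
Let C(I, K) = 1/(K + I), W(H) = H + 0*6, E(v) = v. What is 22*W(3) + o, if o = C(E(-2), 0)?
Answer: 131/2 ≈ 65.500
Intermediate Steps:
W(H) = H (W(H) = H + 0 = H)
C(I, K) = 1/(I + K)
o = -1/2 (o = 1/(-2 + 0) = 1/(-2) = -1/2 ≈ -0.50000)
22*W(3) + o = 22*3 - 1/2 = 66 - 1/2 = 131/2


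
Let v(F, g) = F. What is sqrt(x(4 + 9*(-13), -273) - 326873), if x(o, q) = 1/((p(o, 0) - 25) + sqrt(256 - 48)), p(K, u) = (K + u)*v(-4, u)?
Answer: sqrt(-139574770 - 1307492*sqrt(13))/sqrt(427 + 4*sqrt(13)) ≈ 571.73*I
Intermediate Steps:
p(K, u) = -4*K - 4*u (p(K, u) = (K + u)*(-4) = -4*K - 4*u)
x(o, q) = 1/(-25 - 4*o + 4*sqrt(13)) (x(o, q) = 1/(((-4*o - 4*0) - 25) + sqrt(256 - 48)) = 1/(((-4*o + 0) - 25) + sqrt(208)) = 1/((-4*o - 25) + 4*sqrt(13)) = 1/((-25 - 4*o) + 4*sqrt(13)) = 1/(-25 - 4*o + 4*sqrt(13)))
sqrt(x(4 + 9*(-13), -273) - 326873) = sqrt(1/(-25 - 4*(4 + 9*(-13)) + 4*sqrt(13)) - 326873) = sqrt(1/(-25 - 4*(4 - 117) + 4*sqrt(13)) - 326873) = sqrt(1/(-25 - 4*(-113) + 4*sqrt(13)) - 326873) = sqrt(1/(-25 + 452 + 4*sqrt(13)) - 326873) = sqrt(1/(427 + 4*sqrt(13)) - 326873) = sqrt(-326873 + 1/(427 + 4*sqrt(13)))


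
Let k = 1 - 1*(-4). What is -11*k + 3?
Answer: -52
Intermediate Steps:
k = 5 (k = 1 + 4 = 5)
-11*k + 3 = -11*5 + 3 = -55 + 3 = -52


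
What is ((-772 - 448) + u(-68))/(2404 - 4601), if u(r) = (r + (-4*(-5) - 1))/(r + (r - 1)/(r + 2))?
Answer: 1795982/3236181 ≈ 0.55497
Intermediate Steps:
u(r) = (19 + r)/(r + (-1 + r)/(2 + r)) (u(r) = (r + (20 - 1))/(r + (-1 + r)/(2 + r)) = (r + 19)/(r + (-1 + r)/(2 + r)) = (19 + r)/(r + (-1 + r)/(2 + r)))
((-772 - 448) + u(-68))/(2404 - 4601) = ((-772 - 448) + (38 + (-68)**2 + 21*(-68))/(-1 + (-68)**2 + 3*(-68)))/(2404 - 4601) = (-1220 + (38 + 4624 - 1428)/(-1 + 4624 - 204))/(-2197) = (-1220 + 3234/4419)*(-1/2197) = (-1220 + (1/4419)*3234)*(-1/2197) = (-1220 + 1078/1473)*(-1/2197) = -1795982/1473*(-1/2197) = 1795982/3236181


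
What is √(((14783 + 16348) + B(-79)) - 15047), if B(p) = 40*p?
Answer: 6*√359 ≈ 113.68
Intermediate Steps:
√(((14783 + 16348) + B(-79)) - 15047) = √(((14783 + 16348) + 40*(-79)) - 15047) = √((31131 - 3160) - 15047) = √(27971 - 15047) = √12924 = 6*√359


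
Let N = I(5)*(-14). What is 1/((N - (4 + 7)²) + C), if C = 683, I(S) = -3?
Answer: 1/604 ≈ 0.0016556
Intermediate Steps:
N = 42 (N = -3*(-14) = 42)
1/((N - (4 + 7)²) + C) = 1/((42 - (4 + 7)²) + 683) = 1/((42 - 1*11²) + 683) = 1/((42 - 1*121) + 683) = 1/((42 - 121) + 683) = 1/(-79 + 683) = 1/604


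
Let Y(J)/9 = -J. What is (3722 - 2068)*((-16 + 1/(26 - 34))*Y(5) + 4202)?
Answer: 32601167/4 ≈ 8.1503e+6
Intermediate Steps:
Y(J) = -9*J (Y(J) = 9*(-J) = -9*J)
(3722 - 2068)*((-16 + 1/(26 - 34))*Y(5) + 4202) = (3722 - 2068)*((-16 + 1/(26 - 34))*(-9*5) + 4202) = 1654*((-16 + 1/(-8))*(-45) + 4202) = 1654*((-16 - ⅛)*(-45) + 4202) = 1654*(-129/8*(-45) + 4202) = 1654*(5805/8 + 4202) = 1654*(39421/8) = 32601167/4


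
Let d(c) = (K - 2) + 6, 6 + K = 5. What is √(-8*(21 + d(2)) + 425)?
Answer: √233 ≈ 15.264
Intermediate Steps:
K = -1 (K = -6 + 5 = -1)
d(c) = 3 (d(c) = (-1 - 2) + 6 = -3 + 6 = 3)
√(-8*(21 + d(2)) + 425) = √(-8*(21 + 3) + 425) = √(-8*24 + 425) = √(-192 + 425) = √233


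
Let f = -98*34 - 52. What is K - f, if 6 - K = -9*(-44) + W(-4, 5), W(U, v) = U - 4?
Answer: 3002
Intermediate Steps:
W(U, v) = -4 + U
f = -3384 (f = -3332 - 52 = -3384)
K = -382 (K = 6 - (-9*(-44) + (-4 - 4)) = 6 - (396 - 8) = 6 - 1*388 = 6 - 388 = -382)
K - f = -382 - 1*(-3384) = -382 + 3384 = 3002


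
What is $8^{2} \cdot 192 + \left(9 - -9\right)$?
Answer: $12306$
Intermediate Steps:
$8^{2} \cdot 192 + \left(9 - -9\right) = 64 \cdot 192 + \left(9 + 9\right) = 12288 + 18 = 12306$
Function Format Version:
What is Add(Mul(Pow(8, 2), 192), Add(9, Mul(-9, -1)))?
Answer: 12306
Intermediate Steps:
Add(Mul(Pow(8, 2), 192), Add(9, Mul(-9, -1))) = Add(Mul(64, 192), Add(9, 9)) = Add(12288, 18) = 12306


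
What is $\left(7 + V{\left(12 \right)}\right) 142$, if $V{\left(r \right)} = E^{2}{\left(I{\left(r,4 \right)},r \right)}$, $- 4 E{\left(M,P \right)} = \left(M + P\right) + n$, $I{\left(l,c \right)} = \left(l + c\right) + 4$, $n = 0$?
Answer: $10082$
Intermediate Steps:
$I{\left(l,c \right)} = 4 + c + l$ ($I{\left(l,c \right)} = \left(c + l\right) + 4 = 4 + c + l$)
$E{\left(M,P \right)} = - \frac{M}{4} - \frac{P}{4}$ ($E{\left(M,P \right)} = - \frac{\left(M + P\right) + 0}{4} = - \frac{M + P}{4} = - \frac{M}{4} - \frac{P}{4}$)
$V{\left(r \right)} = \left(-2 - \frac{r}{2}\right)^{2}$ ($V{\left(r \right)} = \left(- \frac{4 + 4 + r}{4} - \frac{r}{4}\right)^{2} = \left(- \frac{8 + r}{4} - \frac{r}{4}\right)^{2} = \left(\left(-2 - \frac{r}{4}\right) - \frac{r}{4}\right)^{2} = \left(-2 - \frac{r}{2}\right)^{2}$)
$\left(7 + V{\left(12 \right)}\right) 142 = \left(7 + \frac{\left(4 + 12\right)^{2}}{4}\right) 142 = \left(7 + \frac{16^{2}}{4}\right) 142 = \left(7 + \frac{1}{4} \cdot 256\right) 142 = \left(7 + 64\right) 142 = 71 \cdot 142 = 10082$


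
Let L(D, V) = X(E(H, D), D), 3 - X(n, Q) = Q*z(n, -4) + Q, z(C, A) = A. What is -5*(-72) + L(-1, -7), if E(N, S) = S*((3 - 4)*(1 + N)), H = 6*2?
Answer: 360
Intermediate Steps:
H = 12
E(N, S) = S*(-1 - N) (E(N, S) = S*(-(1 + N)) = S*(-1 - N))
X(n, Q) = 3 + 3*Q (X(n, Q) = 3 - (Q*(-4) + Q) = 3 - (-4*Q + Q) = 3 - (-3)*Q = 3 + 3*Q)
L(D, V) = 3 + 3*D
-5*(-72) + L(-1, -7) = -5*(-72) + (3 + 3*(-1)) = 360 + (3 - 3) = 360 + 0 = 360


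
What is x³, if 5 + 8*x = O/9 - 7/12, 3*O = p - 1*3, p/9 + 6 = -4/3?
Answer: -25153757/23887872 ≈ -1.0530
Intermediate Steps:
p = -66 (p = -54 + 9*(-4/3) = -54 - 12 = -66)
O = -23 (O = (-66 - 1*3)/3 = (-66 - 3)/3 = (⅓)*(-69) = -23)
x = -293/288 (x = -5/8 + (-23/9 - 7/12)/8 = -5/8 + (⅛)*(-113/36) = -5/8 - 113/288 = -293/288 ≈ -1.0174)
x³ = (-293/288)³ = -25153757/23887872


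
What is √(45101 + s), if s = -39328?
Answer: √5773 ≈ 75.980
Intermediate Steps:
√(45101 + s) = √(45101 - 39328) = √5773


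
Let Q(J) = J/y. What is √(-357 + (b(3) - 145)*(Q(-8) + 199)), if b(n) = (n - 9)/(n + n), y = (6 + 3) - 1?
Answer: I*√29265 ≈ 171.07*I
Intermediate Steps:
y = 8 (y = 9 - 1 = 8)
b(n) = (-9 + n)/(2*n) (b(n) = (-9 + n)/((2*n)) = (-9 + n)*(1/(2*n)) = (-9 + n)/(2*n))
Q(J) = J/8
√(-357 + (b(3) - 145)*(Q(-8) + 199)) = √(-357 + ((½)*(-9 + 3)/3 - 145)*((⅛)*(-8) + 199)) = √(-357 + ((½)*(⅓)*(-6) - 145)*(-1 + 199)) = √(-357 + (-1 - 145)*198) = √(-357 - 146*198) = √(-357 - 28908) = √(-29265) = I*√29265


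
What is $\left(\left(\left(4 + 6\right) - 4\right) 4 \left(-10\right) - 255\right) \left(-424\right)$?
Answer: $209880$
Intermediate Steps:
$\left(\left(\left(4 + 6\right) - 4\right) 4 \left(-10\right) - 255\right) \left(-424\right) = \left(\left(10 - 4\right) \left(-40\right) - 255\right) \left(-424\right) = \left(6 \left(-40\right) - 255\right) \left(-424\right) = \left(-240 - 255\right) \left(-424\right) = \left(-495\right) \left(-424\right) = 209880$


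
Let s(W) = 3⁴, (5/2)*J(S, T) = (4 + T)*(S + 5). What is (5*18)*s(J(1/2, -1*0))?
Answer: 7290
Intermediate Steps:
J(S, T) = 2*(4 + T)*(5 + S)/5 (J(S, T) = 2*((4 + T)*(S + 5))/5 = 2*((4 + T)*(5 + S))/5 = 2*(4 + T)*(5 + S)/5)
s(W) = 81
(5*18)*s(J(1/2, -1*0)) = (5*18)*81 = 90*81 = 7290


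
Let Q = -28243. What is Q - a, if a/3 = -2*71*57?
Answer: -3961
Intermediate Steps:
a = -24282 (a = 3*(-2*71*57) = 3*(-142*57) = 3*(-8094) = -24282)
Q - a = -28243 - 1*(-24282) = -28243 + 24282 = -3961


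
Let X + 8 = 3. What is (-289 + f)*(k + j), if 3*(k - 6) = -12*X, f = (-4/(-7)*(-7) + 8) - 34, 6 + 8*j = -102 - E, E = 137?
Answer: 11803/8 ≈ 1475.4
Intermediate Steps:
X = -5 (X = -8 + 3 = -5)
j = -245/8 (j = -¾ + (-102 - 1*137)/8 = -¾ + (-102 - 137)/8 = -¾ + (⅛)*(-239) = -¾ - 239/8 = -245/8 ≈ -30.625)
f = -30 (f = (-4*(-⅐)*(-7) + 8) - 34 = ((4/7)*(-7) + 8) - 34 = (-4 + 8) - 34 = 4 - 34 = -30)
k = 26 (k = 6 + (-12*(-5))/3 = 6 + (⅓)*60 = 6 + 20 = 26)
(-289 + f)*(k + j) = (-289 - 30)*(26 - 245/8) = -319*(-37/8) = 11803/8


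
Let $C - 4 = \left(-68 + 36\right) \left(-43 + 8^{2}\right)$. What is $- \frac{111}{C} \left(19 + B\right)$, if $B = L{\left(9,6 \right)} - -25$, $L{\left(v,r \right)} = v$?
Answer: $\frac{5883}{668} \approx 8.8069$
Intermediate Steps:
$C = -668$ ($C = 4 + \left(-68 + 36\right) \left(-43 + 8^{2}\right) = 4 - 32 \left(-43 + 64\right) = 4 - 672 = -668$)
$B = 34$ ($B = 9 - -25 = 9 + 25 = 34$)
$- \frac{111}{C} \left(19 + B\right) = - \frac{111}{-668} \left(19 + 34\right) = \left(-111\right) \left(- \frac{1}{668}\right) 53 = \frac{111}{668} \cdot 53 = \frac{5883}{668}$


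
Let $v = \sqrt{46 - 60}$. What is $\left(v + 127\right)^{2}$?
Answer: $\left(127 + i \sqrt{14}\right)^{2} \approx 16115.0 + 950.38 i$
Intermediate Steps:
$v = i \sqrt{14}$ ($v = \sqrt{-14} = i \sqrt{14} \approx 3.7417 i$)
$\left(v + 127\right)^{2} = \left(i \sqrt{14} + 127\right)^{2} = \left(127 + i \sqrt{14}\right)^{2}$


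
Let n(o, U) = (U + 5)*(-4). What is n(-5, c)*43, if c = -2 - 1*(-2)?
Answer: -860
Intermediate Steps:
c = 0 (c = -2 + 2 = 0)
n(o, U) = -20 - 4*U (n(o, U) = (5 + U)*(-4) = -20 - 4*U)
n(-5, c)*43 = (-20 - 4*0)*43 = (-20 + 0)*43 = -20*43 = -860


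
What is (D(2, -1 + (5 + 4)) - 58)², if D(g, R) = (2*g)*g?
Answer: 2500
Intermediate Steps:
D(g, R) = 2*g²
(D(2, -1 + (5 + 4)) - 58)² = (2*2² - 58)² = (2*4 - 58)² = (8 - 58)² = (-50)² = 2500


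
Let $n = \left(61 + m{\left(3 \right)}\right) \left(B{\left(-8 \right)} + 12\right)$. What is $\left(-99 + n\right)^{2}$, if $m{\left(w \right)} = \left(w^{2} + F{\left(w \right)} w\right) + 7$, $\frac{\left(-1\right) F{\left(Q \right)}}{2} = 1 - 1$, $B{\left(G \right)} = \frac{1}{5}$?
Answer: $\frac{17656804}{25} \approx 7.0627 \cdot 10^{5}$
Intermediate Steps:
$B{\left(G \right)} = \frac{1}{5}$
$F{\left(Q \right)} = 0$ ($F{\left(Q \right)} = - 2 \left(1 - 1\right) = \left(-2\right) 0 = 0$)
$m{\left(w \right)} = 7 + w^{2}$ ($m{\left(w \right)} = \left(w^{2} + 0 w\right) + 7 = \left(w^{2} + 0\right) + 7 = w^{2} + 7 = 7 + w^{2}$)
$n = \frac{4697}{5}$ ($n = \left(61 + \left(7 + 3^{2}\right)\right) \left(\frac{1}{5} + 12\right) = \left(61 + \left(7 + 9\right)\right) \frac{61}{5} = \left(61 + 16\right) \frac{61}{5} = 77 \cdot \frac{61}{5} = \frac{4697}{5} \approx 939.4$)
$\left(-99 + n\right)^{2} = \left(-99 + \frac{4697}{5}\right)^{2} = \left(\frac{4202}{5}\right)^{2} = \frac{17656804}{25}$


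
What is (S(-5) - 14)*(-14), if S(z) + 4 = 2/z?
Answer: 1288/5 ≈ 257.60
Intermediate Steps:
S(z) = -4 + 2/z
(S(-5) - 14)*(-14) = ((-4 + 2/(-5)) - 14)*(-14) = ((-4 + 2*(-⅕)) - 14)*(-14) = ((-4 - ⅖) - 14)*(-14) = (-22/5 - 14)*(-14) = -92/5*(-14) = 1288/5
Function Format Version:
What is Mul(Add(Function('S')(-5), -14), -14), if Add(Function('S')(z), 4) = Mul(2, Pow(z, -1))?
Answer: Rational(1288, 5) ≈ 257.60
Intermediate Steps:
Function('S')(z) = Add(-4, Mul(2, Pow(z, -1)))
Mul(Add(Function('S')(-5), -14), -14) = Mul(Add(Add(-4, Mul(2, Pow(-5, -1))), -14), -14) = Mul(Add(Add(-4, Mul(2, Rational(-1, 5))), -14), -14) = Mul(Add(Add(-4, Rational(-2, 5)), -14), -14) = Mul(Add(Rational(-22, 5), -14), -14) = Mul(Rational(-92, 5), -14) = Rational(1288, 5)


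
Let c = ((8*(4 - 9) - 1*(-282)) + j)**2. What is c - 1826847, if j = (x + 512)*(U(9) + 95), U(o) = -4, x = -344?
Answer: 239354053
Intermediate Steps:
j = 15288 (j = (-344 + 512)*(-4 + 95) = 168*91 = 15288)
c = 241180900 (c = ((8*(4 - 9) - 1*(-282)) + 15288)**2 = ((8*(-5) + 282) + 15288)**2 = ((-40 + 282) + 15288)**2 = (242 + 15288)**2 = 15530**2 = 241180900)
c - 1826847 = 241180900 - 1826847 = 239354053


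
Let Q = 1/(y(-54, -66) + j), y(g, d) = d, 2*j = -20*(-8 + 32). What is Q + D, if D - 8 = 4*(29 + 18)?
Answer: 59975/306 ≈ 196.00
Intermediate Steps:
j = -240 (j = (-20*(-8 + 32))/2 = (-20*24)/2 = (½)*(-480) = -240)
D = 196 (D = 8 + 4*(29 + 18) = 8 + 4*47 = 8 + 188 = 196)
Q = -1/306 (Q = 1/(-66 - 240) = 1/(-306) = -1/306 ≈ -0.0032680)
Q + D = -1/306 + 196 = 59975/306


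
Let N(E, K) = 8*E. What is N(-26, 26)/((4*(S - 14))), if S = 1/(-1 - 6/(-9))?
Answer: 52/17 ≈ 3.0588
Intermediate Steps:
S = -3 (S = 1/(-1 - 6*(-1/9)) = 1/(-1 + 2/3) = 1/(-1/3) = -3)
N(-26, 26)/((4*(S - 14))) = (8*(-26))/((4*(-3 - 14))) = -208/(4*(-17)) = -208/(-68) = -208*(-1/68) = 52/17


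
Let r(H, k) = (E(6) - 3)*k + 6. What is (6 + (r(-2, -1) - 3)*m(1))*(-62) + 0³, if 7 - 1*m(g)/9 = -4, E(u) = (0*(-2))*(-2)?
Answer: -37200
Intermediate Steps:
E(u) = 0 (E(u) = 0*(-2) = 0)
m(g) = 99 (m(g) = 63 - 9*(-4) = 63 + 36 = 99)
r(H, k) = 6 - 3*k (r(H, k) = (0 - 3)*k + 6 = -3*k + 6 = 6 - 3*k)
(6 + (r(-2, -1) - 3)*m(1))*(-62) + 0³ = (6 + ((6 - 3*(-1)) - 3)*99)*(-62) + 0³ = (6 + ((6 + 3) - 3)*99)*(-62) + 0 = (6 + (9 - 3)*99)*(-62) + 0 = (6 + 6*99)*(-62) + 0 = (6 + 594)*(-62) + 0 = 600*(-62) + 0 = -37200 + 0 = -37200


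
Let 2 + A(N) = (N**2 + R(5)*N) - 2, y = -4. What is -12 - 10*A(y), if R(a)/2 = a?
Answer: 268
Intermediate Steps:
R(a) = 2*a
A(N) = -4 + N**2 + 10*N (A(N) = -2 + ((N**2 + (2*5)*N) - 2) = -2 + ((N**2 + 10*N) - 2) = -2 + (-2 + N**2 + 10*N) = -4 + N**2 + 10*N)
-12 - 10*A(y) = -12 - 10*(-4 + (-4)**2 + 10*(-4)) = -12 - 10*(-4 + 16 - 40) = -12 - 10*(-28) = -12 + 280 = 268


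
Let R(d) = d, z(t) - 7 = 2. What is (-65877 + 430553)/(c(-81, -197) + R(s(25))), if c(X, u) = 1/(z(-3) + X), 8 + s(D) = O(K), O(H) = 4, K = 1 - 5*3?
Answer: -26256672/289 ≈ -90854.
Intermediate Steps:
z(t) = 9 (z(t) = 7 + 2 = 9)
K = -14 (K = 1 - 15 = -14)
s(D) = -4 (s(D) = -8 + 4 = -4)
c(X, u) = 1/(9 + X)
(-65877 + 430553)/(c(-81, -197) + R(s(25))) = (-65877 + 430553)/(1/(9 - 81) - 4) = 364676/(1/(-72) - 4) = 364676/(-1/72 - 4) = 364676/(-289/72) = 364676*(-72/289) = -26256672/289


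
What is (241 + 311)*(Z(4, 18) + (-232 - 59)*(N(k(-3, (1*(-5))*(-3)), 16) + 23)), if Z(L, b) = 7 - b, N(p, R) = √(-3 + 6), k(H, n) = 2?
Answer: -3700608 - 160632*√3 ≈ -3.9788e+6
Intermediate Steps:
N(p, R) = √3
(241 + 311)*(Z(4, 18) + (-232 - 59)*(N(k(-3, (1*(-5))*(-3)), 16) + 23)) = (241 + 311)*((7 - 1*18) + (-232 - 59)*(√3 + 23)) = 552*((7 - 18) - 291*(23 + √3)) = 552*(-11 + (-6693 - 291*√3)) = 552*(-6704 - 291*√3) = -3700608 - 160632*√3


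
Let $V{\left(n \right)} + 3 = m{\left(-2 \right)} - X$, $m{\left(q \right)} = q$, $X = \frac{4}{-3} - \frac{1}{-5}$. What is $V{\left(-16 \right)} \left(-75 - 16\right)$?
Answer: $\frac{5278}{15} \approx 351.87$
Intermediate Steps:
$X = - \frac{17}{15}$ ($X = 4 \left(- \frac{1}{3}\right) - - \frac{1}{5} = - \frac{4}{3} + \frac{1}{5} = - \frac{17}{15} \approx -1.1333$)
$V{\left(n \right)} = - \frac{58}{15}$ ($V{\left(n \right)} = -3 - \frac{13}{15} = - \frac{58}{15}$)
$V{\left(-16 \right)} \left(-75 - 16\right) = - \frac{58 \left(-75 - 16\right)}{15} = \left(- \frac{58}{15}\right) \left(-91\right) = \frac{5278}{15}$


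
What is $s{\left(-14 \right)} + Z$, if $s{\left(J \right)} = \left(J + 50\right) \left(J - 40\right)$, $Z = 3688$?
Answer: $1744$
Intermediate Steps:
$s{\left(J \right)} = \left(-40 + J\right) \left(50 + J\right)$ ($s{\left(J \right)} = \left(50 + J\right) \left(-40 + J\right) = \left(-40 + J\right) \left(50 + J\right)$)
$s{\left(-14 \right)} + Z = \left(-2000 + \left(-14\right)^{2} + 10 \left(-14\right)\right) + 3688 = \left(-2000 + 196 - 140\right) + 3688 = -1944 + 3688 = 1744$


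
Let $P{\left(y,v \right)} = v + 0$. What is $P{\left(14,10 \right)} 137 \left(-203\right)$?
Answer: $-278110$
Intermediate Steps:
$P{\left(y,v \right)} = v$
$P{\left(14,10 \right)} 137 \left(-203\right) = 10 \cdot 137 \left(-203\right) = 1370 \left(-203\right) = -278110$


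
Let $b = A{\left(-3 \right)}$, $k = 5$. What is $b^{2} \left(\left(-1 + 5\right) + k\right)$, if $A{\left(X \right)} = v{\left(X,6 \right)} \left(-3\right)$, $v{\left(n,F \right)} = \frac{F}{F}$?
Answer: $81$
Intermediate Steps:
$v{\left(n,F \right)} = 1$
$A{\left(X \right)} = -3$ ($A{\left(X \right)} = 1 \left(-3\right) = -3$)
$b = -3$
$b^{2} \left(\left(-1 + 5\right) + k\right) = \left(-3\right)^{2} \left(\left(-1 + 5\right) + 5\right) = 9 \left(4 + 5\right) = 9 \cdot 9 = 81$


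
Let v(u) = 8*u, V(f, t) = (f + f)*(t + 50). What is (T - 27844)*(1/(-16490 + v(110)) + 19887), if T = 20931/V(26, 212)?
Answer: -23551277387915005/42534128 ≈ -5.5370e+8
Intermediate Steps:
V(f, t) = 2*f*(50 + t) (V(f, t) = (2*f)*(50 + t) = 2*f*(50 + t))
T = 20931/13624 (T = 20931/((2*26*(50 + 212))) = 20931/((2*26*262)) = 20931/13624 ≈ 1.5363)
(T - 27844)*(1/(-16490 + v(110)) + 19887) = (20931/13624 - 27844)*(1/(-16490 + 8*110) + 19887) = -379325725*(1/(-16490 + 880) + 19887)/13624 = -379325725*(1/(-15610) + 19887)/13624 = -379325725*(-1/15610 + 19887)/13624 = -379325725/13624*310436069/15610 = -23551277387915005/42534128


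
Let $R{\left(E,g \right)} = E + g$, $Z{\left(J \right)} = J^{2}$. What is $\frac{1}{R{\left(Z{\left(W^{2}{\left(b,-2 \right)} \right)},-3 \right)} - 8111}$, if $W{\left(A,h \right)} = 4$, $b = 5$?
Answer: $- \frac{1}{7858} \approx -0.00012726$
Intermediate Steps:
$\frac{1}{R{\left(Z{\left(W^{2}{\left(b,-2 \right)} \right)},-3 \right)} - 8111} = \frac{1}{\left(\left(4^{2}\right)^{2} - 3\right) - 8111} = \frac{1}{\left(16^{2} - 3\right) - 8111} = \frac{1}{\left(256 - 3\right) - 8111} = \frac{1}{253 - 8111} = \frac{1}{-7858} = - \frac{1}{7858}$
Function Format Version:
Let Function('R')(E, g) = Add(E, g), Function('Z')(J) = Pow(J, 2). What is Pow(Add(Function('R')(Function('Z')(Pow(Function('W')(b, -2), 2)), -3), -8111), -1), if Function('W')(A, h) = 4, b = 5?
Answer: Rational(-1, 7858) ≈ -0.00012726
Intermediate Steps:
Pow(Add(Function('R')(Function('Z')(Pow(Function('W')(b, -2), 2)), -3), -8111), -1) = Pow(Add(Add(Pow(Pow(4, 2), 2), -3), -8111), -1) = Pow(Add(Add(Pow(16, 2), -3), -8111), -1) = Pow(Add(Add(256, -3), -8111), -1) = Pow(Add(253, -8111), -1) = Pow(-7858, -1) = Rational(-1, 7858)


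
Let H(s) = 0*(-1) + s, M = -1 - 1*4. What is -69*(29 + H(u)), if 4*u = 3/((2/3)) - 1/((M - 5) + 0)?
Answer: -41607/20 ≈ -2080.4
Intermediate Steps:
M = -5 (M = -1 - 4 = -5)
u = 23/20 (u = (3/((2/3)) - 1/((-5 - 5) + 0))/4 = (3/((2*(⅓))) - 1/(-10 + 0))/4 = (3/(⅔) - 1/(-10))/4 = (3*(3/2) - 1*(-⅒))/4 = (9/2 + ⅒)/4 = (¼)*(23/5) = 23/20 ≈ 1.1500)
H(s) = s (H(s) = 0 + s = s)
-69*(29 + H(u)) = -69*(29 + 23/20) = -69*603/20 = -41607/20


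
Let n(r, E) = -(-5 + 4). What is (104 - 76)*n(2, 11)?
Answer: 28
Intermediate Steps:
n(r, E) = 1 (n(r, E) = -1*(-1) = 1)
(104 - 76)*n(2, 11) = (104 - 76)*1 = 28*1 = 28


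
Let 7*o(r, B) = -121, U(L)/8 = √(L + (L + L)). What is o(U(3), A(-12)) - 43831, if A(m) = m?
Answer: -306938/7 ≈ -43848.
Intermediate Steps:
U(L) = 8*√3*√L (U(L) = 8*√(L + (L + L)) = 8*√(L + 2*L) = 8*√(3*L) = 8*(√3*√L) = 8*√3*√L)
o(r, B) = -121/7 (o(r, B) = (⅐)*(-121) = -121/7)
o(U(3), A(-12)) - 43831 = -121/7 - 43831 = -306938/7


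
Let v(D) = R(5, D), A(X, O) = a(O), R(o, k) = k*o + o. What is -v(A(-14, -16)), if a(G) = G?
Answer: 75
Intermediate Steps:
R(o, k) = o + k*o
A(X, O) = O
v(D) = 5 + 5*D (v(D) = 5*(1 + D) = 5 + 5*D)
-v(A(-14, -16)) = -(5 + 5*(-16)) = -(5 - 80) = -1*(-75) = 75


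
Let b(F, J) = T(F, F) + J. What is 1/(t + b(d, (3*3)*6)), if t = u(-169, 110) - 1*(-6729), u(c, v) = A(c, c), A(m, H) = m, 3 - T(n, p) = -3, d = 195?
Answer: 1/6620 ≈ 0.00015106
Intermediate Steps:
T(n, p) = 6 (T(n, p) = 3 - 1*(-3) = 3 + 3 = 6)
u(c, v) = c
t = 6560 (t = -169 - 1*(-6729) = -169 + 6729 = 6560)
b(F, J) = 6 + J
1/(t + b(d, (3*3)*6)) = 1/(6560 + (6 + (3*3)*6)) = 1/(6560 + (6 + 9*6)) = 1/(6560 + (6 + 54)) = 1/(6560 + 60) = 1/6620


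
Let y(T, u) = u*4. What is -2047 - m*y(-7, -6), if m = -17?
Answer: -2455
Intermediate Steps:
y(T, u) = 4*u
-2047 - m*y(-7, -6) = -2047 - (-17)*4*(-6) = -2047 - (-17)*(-24) = -2047 - 1*408 = -2047 - 408 = -2455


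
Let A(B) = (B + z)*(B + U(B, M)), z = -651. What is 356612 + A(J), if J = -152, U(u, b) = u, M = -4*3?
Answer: 600724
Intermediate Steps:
M = -12
A(B) = 2*B*(-651 + B) (A(B) = (B - 651)*(B + B) = (-651 + B)*(2*B) = 2*B*(-651 + B))
356612 + A(J) = 356612 + 2*(-152)*(-651 - 152) = 356612 + 2*(-152)*(-803) = 356612 + 244112 = 600724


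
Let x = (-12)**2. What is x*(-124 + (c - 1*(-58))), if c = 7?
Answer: -8496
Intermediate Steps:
x = 144
x*(-124 + (c - 1*(-58))) = 144*(-124 + (7 - 1*(-58))) = 144*(-124 + (7 + 58)) = 144*(-124 + 65) = 144*(-59) = -8496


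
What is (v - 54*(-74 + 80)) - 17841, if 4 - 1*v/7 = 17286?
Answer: -139139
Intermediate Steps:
v = -120974 (v = 28 - 7*17286 = 28 - 121002 = -120974)
(v - 54*(-74 + 80)) - 17841 = (-120974 - 54*(-74 + 80)) - 17841 = (-120974 - 54*6) - 17841 = (-120974 - 324) - 17841 = -121298 - 17841 = -139139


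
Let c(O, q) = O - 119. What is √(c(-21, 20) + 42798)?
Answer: √42658 ≈ 206.54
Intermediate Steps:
c(O, q) = -119 + O
√(c(-21, 20) + 42798) = √((-119 - 21) + 42798) = √(-140 + 42798) = √42658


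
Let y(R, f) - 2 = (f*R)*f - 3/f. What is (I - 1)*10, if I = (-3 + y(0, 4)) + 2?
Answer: -15/2 ≈ -7.5000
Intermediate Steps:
y(R, f) = 2 - 3/f + R*f² (y(R, f) = 2 + ((f*R)*f - 3/f) = 2 + ((R*f)*f - 3/f) = 2 + (R*f² - 3/f) = 2 + (-3/f + R*f²) = 2 - 3/f + R*f²)
I = ¼ (I = (-3 + (2 - 3/4 + 0*4²)) + 2 = (-3 + (2 - 3*¼ + 0*16)) + 2 = (-3 + (2 - ¾ + 0)) + 2 = (-3 + 5/4) + 2 = -7/4 + 2 = ¼ ≈ 0.25000)
(I - 1)*10 = (¼ - 1)*10 = -¾*10 = -15/2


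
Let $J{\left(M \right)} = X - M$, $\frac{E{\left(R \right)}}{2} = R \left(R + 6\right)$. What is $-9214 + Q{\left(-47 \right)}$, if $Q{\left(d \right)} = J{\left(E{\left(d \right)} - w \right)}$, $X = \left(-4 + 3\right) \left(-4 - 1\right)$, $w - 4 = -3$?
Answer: $-13062$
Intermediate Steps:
$w = 1$ ($w = 4 - 3 = 1$)
$X = 5$ ($X = \left(-1\right) \left(-5\right) = 5$)
$E{\left(R \right)} = 2 R \left(6 + R\right)$ ($E{\left(R \right)} = 2 R \left(R + 6\right) = 2 R \left(6 + R\right)$)
$J{\left(M \right)} = 5 - M$
$Q{\left(d \right)} = 6 - 2 d \left(6 + d\right)$ ($Q{\left(d \right)} = 5 - \left(2 d \left(6 + d\right) - 1\right) = 5 - \left(-1 + 2 d \left(6 + d\right)\right) = 6 - 2 d \left(6 + d\right)$)
$-9214 + Q{\left(-47 \right)} = -9214 + \left(6 - - 94 \left(6 - 47\right)\right) = -9214 + \left(6 - \left(-94\right) \left(-41\right)\right) = -9214 + \left(6 - 3854\right) = -9214 - 3848 = -13062$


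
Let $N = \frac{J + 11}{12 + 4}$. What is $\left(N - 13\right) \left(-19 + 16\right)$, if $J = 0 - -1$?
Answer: $\frac{147}{4} \approx 36.75$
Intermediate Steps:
$J = 1$ ($J = 0 + 1 = 1$)
$N = \frac{3}{4}$ ($N = \frac{1 + 11}{12 + 4} = \frac{12}{16} = 12 \cdot \frac{1}{16} = \frac{3}{4} \approx 0.75$)
$\left(N - 13\right) \left(-19 + 16\right) = \left(\frac{3}{4} - 13\right) \left(-19 + 16\right) = \left(- \frac{49}{4}\right) \left(-3\right) = \frac{147}{4}$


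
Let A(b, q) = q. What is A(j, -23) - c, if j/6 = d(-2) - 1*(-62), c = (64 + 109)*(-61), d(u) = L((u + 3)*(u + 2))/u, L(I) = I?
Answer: 10530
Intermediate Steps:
d(u) = (2 + u)*(3 + u)/u (d(u) = ((u + 3)*(u + 2))/u = ((3 + u)*(2 + u))/u = ((2 + u)*(3 + u))/u = (2 + u)*(3 + u)/u)
c = -10553 (c = 173*(-61) = -10553)
j = 372 (j = 6*((5 - 2 + 6/(-2)) - 1*(-62)) = 6*((5 - 2 + 6*(-1/2)) + 62) = 6*((5 - 2 - 3) + 62) = 6*(0 + 62) = 6*62 = 372)
A(j, -23) - c = -23 - 1*(-10553) = -23 + 10553 = 10530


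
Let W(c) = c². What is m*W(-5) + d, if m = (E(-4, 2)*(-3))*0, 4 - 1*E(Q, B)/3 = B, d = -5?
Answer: -5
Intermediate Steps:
E(Q, B) = 12 - 3*B
m = 0 (m = ((12 - 3*2)*(-3))*0 = ((12 - 6)*(-3))*0 = (6*(-3))*0 = -18*0 = 0)
m*W(-5) + d = 0*(-5)² - 5 = 0*25 - 5 = 0 - 5 = -5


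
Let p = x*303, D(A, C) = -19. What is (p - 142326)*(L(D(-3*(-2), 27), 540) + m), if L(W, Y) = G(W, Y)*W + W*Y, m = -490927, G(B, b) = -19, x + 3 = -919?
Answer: 211194317592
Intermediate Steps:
x = -922 (x = -3 - 919 = -922)
p = -279366 (p = -922*303 = -279366)
L(W, Y) = -19*W + W*Y
(p - 142326)*(L(D(-3*(-2), 27), 540) + m) = (-279366 - 142326)*(-19*(-19 + 540) - 490927) = -421692*(-19*521 - 490927) = -421692*(-9899 - 490927) = -421692*(-500826) = 211194317592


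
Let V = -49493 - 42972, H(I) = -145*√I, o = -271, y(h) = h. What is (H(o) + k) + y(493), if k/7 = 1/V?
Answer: 45585238/92465 - 145*I*√271 ≈ 493.0 - 2387.0*I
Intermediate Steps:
V = -92465
k = -7/92465 (k = 7/(-92465) = 7*(-1/92465) = -7/92465 ≈ -7.5704e-5)
(H(o) + k) + y(493) = (-145*I*√271 - 7/92465) + 493 = (-7/92465 - 145*I*√271) + 493 = 45585238/92465 - 145*I*√271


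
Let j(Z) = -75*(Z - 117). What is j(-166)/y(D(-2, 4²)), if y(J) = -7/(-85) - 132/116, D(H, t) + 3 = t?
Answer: -52319625/2602 ≈ -20107.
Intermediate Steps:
D(H, t) = -3 + t
j(Z) = 8775 - 75*Z (j(Z) = -75*(-117 + Z) = 8775 - 75*Z)
y(J) = -2602/2465 (y(J) = -7*(-1/85) - 132*1/116 = 7/85 - 33/29 = -2602/2465)
j(-166)/y(D(-2, 4²)) = (8775 - 75*(-166))/(-2602/2465) = (8775 + 12450)*(-2465/2602) = 21225*(-2465/2602) = -52319625/2602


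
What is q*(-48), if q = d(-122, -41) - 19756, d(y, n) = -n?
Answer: 946320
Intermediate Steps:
q = -19715 (q = -1*(-41) - 19756 = 41 - 19756 = -19715)
q*(-48) = -19715*(-48) = 946320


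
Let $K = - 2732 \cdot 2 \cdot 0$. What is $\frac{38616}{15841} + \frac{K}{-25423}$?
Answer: $\frac{38616}{15841} \approx 2.4377$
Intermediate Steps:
$K = 0$ ($K = \left(-2732\right) 0 = 0$)
$\frac{38616}{15841} + \frac{K}{-25423} = \frac{38616}{15841} + \frac{0}{-25423} = 38616 \cdot \frac{1}{15841} + 0 \left(- \frac{1}{25423}\right) = \frac{38616}{15841} + 0 = \frac{38616}{15841}$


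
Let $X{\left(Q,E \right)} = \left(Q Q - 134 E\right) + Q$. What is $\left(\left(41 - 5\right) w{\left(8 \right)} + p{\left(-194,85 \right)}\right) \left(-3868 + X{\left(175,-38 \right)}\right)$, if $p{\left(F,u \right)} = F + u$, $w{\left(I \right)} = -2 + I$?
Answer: $3426568$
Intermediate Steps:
$X{\left(Q,E \right)} = Q + Q^{2} - 134 E$ ($X{\left(Q,E \right)} = \left(Q^{2} - 134 E\right) + Q = Q + Q^{2} - 134 E$)
$\left(\left(41 - 5\right) w{\left(8 \right)} + p{\left(-194,85 \right)}\right) \left(-3868 + X{\left(175,-38 \right)}\right) = \left(\left(41 - 5\right) \left(-2 + 8\right) + \left(-194 + 85\right)\right) \left(-3868 + \left(175 + 175^{2} - -5092\right)\right) = \left(36 \cdot 6 - 109\right) \left(-3868 + \left(175 + 30625 + 5092\right)\right) = \left(216 - 109\right) \left(-3868 + 35892\right) = 107 \cdot 32024 = 3426568$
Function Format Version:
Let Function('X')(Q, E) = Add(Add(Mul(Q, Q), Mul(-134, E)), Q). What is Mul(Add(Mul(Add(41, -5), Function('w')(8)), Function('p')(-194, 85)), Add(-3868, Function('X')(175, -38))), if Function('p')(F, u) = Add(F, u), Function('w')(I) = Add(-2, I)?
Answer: 3426568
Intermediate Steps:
Function('X')(Q, E) = Add(Q, Pow(Q, 2), Mul(-134, E)) (Function('X')(Q, E) = Add(Add(Pow(Q, 2), Mul(-134, E)), Q) = Add(Q, Pow(Q, 2), Mul(-134, E)))
Mul(Add(Mul(Add(41, -5), Function('w')(8)), Function('p')(-194, 85)), Add(-3868, Function('X')(175, -38))) = Mul(Add(Mul(Add(41, -5), Add(-2, 8)), Add(-194, 85)), Add(-3868, Add(175, Pow(175, 2), Mul(-134, -38)))) = Mul(Add(Mul(36, 6), -109), Add(-3868, Add(175, 30625, 5092))) = Mul(Add(216, -109), Add(-3868, 35892)) = Mul(107, 32024) = 3426568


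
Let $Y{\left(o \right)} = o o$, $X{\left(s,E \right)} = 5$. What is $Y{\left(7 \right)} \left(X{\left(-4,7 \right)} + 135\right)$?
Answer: $6860$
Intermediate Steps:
$Y{\left(o \right)} = o^{2}$
$Y{\left(7 \right)} \left(X{\left(-4,7 \right)} + 135\right) = 7^{2} \left(5 + 135\right) = 49 \cdot 140 = 6860$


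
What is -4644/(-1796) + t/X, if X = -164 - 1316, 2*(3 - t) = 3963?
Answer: 5213253/1329040 ≈ 3.9226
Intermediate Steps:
t = -3957/2 (t = 3 - ½*3963 = 3 - 3963/2 = -3957/2 ≈ -1978.5)
X = -1480
-4644/(-1796) + t/X = -4644/(-1796) - 3957/2/(-1480) = -4644*(-1/1796) - 3957/2*(-1/1480) = 1161/449 + 3957/2960 = 5213253/1329040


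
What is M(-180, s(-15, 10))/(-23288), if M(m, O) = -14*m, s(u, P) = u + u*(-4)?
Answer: -315/2911 ≈ -0.10821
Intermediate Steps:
s(u, P) = -3*u (s(u, P) = u - 4*u = -3*u)
M(-180, s(-15, 10))/(-23288) = -14*(-180)/(-23288) = 2520*(-1/23288) = -315/2911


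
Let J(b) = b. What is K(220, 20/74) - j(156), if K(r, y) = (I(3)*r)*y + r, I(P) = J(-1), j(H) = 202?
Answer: -1534/37 ≈ -41.459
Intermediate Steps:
I(P) = -1
K(r, y) = r - r*y (K(r, y) = (-r)*y + r = -r*y + r = r - r*y)
K(220, 20/74) - j(156) = 220*(1 - 20/74) - 1*202 = 220*(1 - 20/74) - 202 = 220*(1 - 1*10/37) - 202 = 220*(1 - 10/37) - 202 = 220*(27/37) - 202 = 5940/37 - 202 = -1534/37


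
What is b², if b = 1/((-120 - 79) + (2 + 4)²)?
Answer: 1/26569 ≈ 3.7638e-5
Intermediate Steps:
b = -1/163 (b = 1/(-199 + 6²) = 1/(-199 + 36) = 1/(-163) = -1/163 ≈ -0.0061350)
b² = (-1/163)² = 1/26569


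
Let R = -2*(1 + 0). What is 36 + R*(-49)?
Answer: 134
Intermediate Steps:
R = -2 (R = -2*1 = -2)
36 + R*(-49) = 36 - 2*(-49) = 36 + 98 = 134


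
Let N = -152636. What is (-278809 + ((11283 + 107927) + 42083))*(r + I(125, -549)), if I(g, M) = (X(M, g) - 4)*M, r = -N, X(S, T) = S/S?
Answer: -18130721028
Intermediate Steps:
X(S, T) = 1
r = 152636 (r = -1*(-152636) = 152636)
I(g, M) = -3*M (I(g, M) = (1 - 4)*M = -3*M)
(-278809 + ((11283 + 107927) + 42083))*(r + I(125, -549)) = (-278809 + ((11283 + 107927) + 42083))*(152636 - 3*(-549)) = (-278809 + (119210 + 42083))*(152636 + 1647) = (-278809 + 161293)*154283 = -117516*154283 = -18130721028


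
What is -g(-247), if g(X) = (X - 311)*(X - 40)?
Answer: -160146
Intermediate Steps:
g(X) = (-311 + X)*(-40 + X)
-g(-247) = -(12440 + (-247)**2 - 351*(-247)) = -(12440 + 61009 + 86697) = -1*160146 = -160146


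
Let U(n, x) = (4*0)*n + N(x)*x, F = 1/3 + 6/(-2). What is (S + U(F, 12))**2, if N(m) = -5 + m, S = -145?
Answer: 3721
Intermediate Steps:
F = -8/3 (F = 1*(1/3) + 6*(-1/2) = 1/3 - 3 = -8/3 ≈ -2.6667)
U(n, x) = x*(-5 + x) (U(n, x) = (4*0)*n + (-5 + x)*x = 0*n + x*(-5 + x) = 0 + x*(-5 + x) = x*(-5 + x))
(S + U(F, 12))**2 = (-145 + 12*(-5 + 12))**2 = (-145 + 12*7)**2 = (-145 + 84)**2 = (-61)**2 = 3721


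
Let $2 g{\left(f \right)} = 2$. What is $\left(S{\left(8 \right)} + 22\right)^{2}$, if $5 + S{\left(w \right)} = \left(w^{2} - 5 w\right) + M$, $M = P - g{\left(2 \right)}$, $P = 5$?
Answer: $2025$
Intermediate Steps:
$g{\left(f \right)} = 1$ ($g{\left(f \right)} = \frac{1}{2} \cdot 2 = 1$)
$M = 4$ ($M = 5 - 1 = 4$)
$S{\left(w \right)} = -1 + w^{2} - 5 w$ ($S{\left(w \right)} = -5 + \left(\left(w^{2} - 5 w\right) + 4\right) = -5 + \left(4 + w^{2} - 5 w\right) = -1 + w^{2} - 5 w$)
$\left(S{\left(8 \right)} + 22\right)^{2} = \left(\left(-1 + 8^{2} - 40\right) + 22\right)^{2} = \left(\left(-1 + 64 - 40\right) + 22\right)^{2} = \left(23 + 22\right)^{2} = 45^{2} = 2025$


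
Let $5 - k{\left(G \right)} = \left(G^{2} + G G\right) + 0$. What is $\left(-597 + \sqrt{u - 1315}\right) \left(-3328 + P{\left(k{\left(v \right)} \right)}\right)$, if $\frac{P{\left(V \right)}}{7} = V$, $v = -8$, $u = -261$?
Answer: $2500833 - 8378 i \sqrt{394} \approx 2.5008 \cdot 10^{6} - 1.663 \cdot 10^{5} i$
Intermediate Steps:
$k{\left(G \right)} = 5 - 2 G^{2}$ ($k{\left(G \right)} = 5 - \left(\left(G^{2} + G G\right) + 0\right) = 5 - \left(\left(G^{2} + G^{2}\right) + 0\right) = 5 - \left(2 G^{2} + 0\right) = 5 - 2 G^{2}$)
$P{\left(V \right)} = 7 V$
$\left(-597 + \sqrt{u - 1315}\right) \left(-3328 + P{\left(k{\left(v \right)} \right)}\right) = \left(-597 + \sqrt{-261 - 1315}\right) \left(-3328 + 7 \left(5 - 2 \left(-8\right)^{2}\right)\right) = \left(-597 + \sqrt{-1576}\right) \left(-3328 + 7 \left(5 - 128\right)\right) = \left(-597 + 2 i \sqrt{394}\right) \left(-3328 + 7 \left(5 - 128\right)\right) = \left(-597 + 2 i \sqrt{394}\right) \left(-3328 + 7 \left(-123\right)\right) = \left(-597 + 2 i \sqrt{394}\right) \left(-3328 - 861\right) = \left(-597 + 2 i \sqrt{394}\right) \left(-4189\right) = 2500833 - 8378 i \sqrt{394}$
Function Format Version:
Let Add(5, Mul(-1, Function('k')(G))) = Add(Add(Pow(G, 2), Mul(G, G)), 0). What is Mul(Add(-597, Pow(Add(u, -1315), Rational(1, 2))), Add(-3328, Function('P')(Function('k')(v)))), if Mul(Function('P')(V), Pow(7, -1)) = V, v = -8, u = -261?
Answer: Add(2500833, Mul(-8378, I, Pow(394, Rational(1, 2)))) ≈ Add(2.5008e+6, Mul(-1.6630e+5, I))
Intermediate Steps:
Function('k')(G) = Add(5, Mul(-2, Pow(G, 2))) (Function('k')(G) = Add(5, Mul(-1, Add(Add(Pow(G, 2), Mul(G, G)), 0))) = Add(5, Mul(-1, Add(Add(Pow(G, 2), Pow(G, 2)), 0))) = Add(5, Mul(-1, Add(Mul(2, Pow(G, 2)), 0))) = Add(5, Mul(-1, Mul(2, Pow(G, 2)))) = Add(5, Mul(-2, Pow(G, 2))))
Function('P')(V) = Mul(7, V)
Mul(Add(-597, Pow(Add(u, -1315), Rational(1, 2))), Add(-3328, Function('P')(Function('k')(v)))) = Mul(Add(-597, Pow(Add(-261, -1315), Rational(1, 2))), Add(-3328, Mul(7, Add(5, Mul(-2, Pow(-8, 2)))))) = Mul(Add(-597, Pow(-1576, Rational(1, 2))), Add(-3328, Mul(7, Add(5, Mul(-2, 64))))) = Mul(Add(-597, Mul(2, I, Pow(394, Rational(1, 2)))), Add(-3328, Mul(7, Add(5, -128)))) = Mul(Add(-597, Mul(2, I, Pow(394, Rational(1, 2)))), Add(-3328, Mul(7, -123))) = Mul(Add(-597, Mul(2, I, Pow(394, Rational(1, 2)))), Add(-3328, -861)) = Mul(Add(-597, Mul(2, I, Pow(394, Rational(1, 2)))), -4189) = Add(2500833, Mul(-8378, I, Pow(394, Rational(1, 2))))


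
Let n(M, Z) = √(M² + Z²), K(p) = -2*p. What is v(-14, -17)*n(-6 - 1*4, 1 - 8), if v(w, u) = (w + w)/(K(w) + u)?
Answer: -28*√149/11 ≈ -31.071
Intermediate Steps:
v(w, u) = 2*w/(u - 2*w) (v(w, u) = (w + w)/(-2*w + u) = (2*w)/(u - 2*w) = 2*w/(u - 2*w))
v(-14, -17)*n(-6 - 1*4, 1 - 8) = (2*(-14)/(-17 - 2*(-14)))*√((-6 - 1*4)² + (1 - 8)²) = (2*(-14)/(-17 + 28))*√((-6 - 4)² + (-7)²) = (2*(-14)/11)*√((-10)² + 49) = (2*(-14)*(1/11))*√(100 + 49) = -28*√149/11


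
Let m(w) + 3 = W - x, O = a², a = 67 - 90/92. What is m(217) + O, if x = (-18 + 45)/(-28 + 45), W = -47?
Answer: 154941541/35972 ≈ 4307.3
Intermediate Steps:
a = 3037/46 (a = 67 - 90*1/92 = 67 - 45/46 = 3037/46 ≈ 66.022)
O = 9223369/2116 (O = (3037/46)² = 9223369/2116 ≈ 4358.9)
x = 27/17 ≈ 1.5882
m(w) = -877/17 (m(w) = -3 + (-47 - 1*27/17) = -3 + (-47 - 27/17) = -3 - 826/17 = -877/17)
m(217) + O = -877/17 + 9223369/2116 = 154941541/35972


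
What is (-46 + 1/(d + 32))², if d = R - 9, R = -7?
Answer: 540225/256 ≈ 2110.3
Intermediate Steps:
d = -16 (d = -7 - 9 = -16)
(-46 + 1/(d + 32))² = (-46 + 1/(-16 + 32))² = (-46 + 1/16)² = (-735/16)² = 540225/256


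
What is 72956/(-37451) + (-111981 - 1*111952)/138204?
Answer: -18469325807/5175878004 ≈ -3.5683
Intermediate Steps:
72956/(-37451) + (-111981 - 1*111952)/138204 = 72956*(-1/37451) + (-111981 - 111952)*(1/138204) = -72956/37451 - 223933*1/138204 = -72956/37451 - 223933/138204 = -18469325807/5175878004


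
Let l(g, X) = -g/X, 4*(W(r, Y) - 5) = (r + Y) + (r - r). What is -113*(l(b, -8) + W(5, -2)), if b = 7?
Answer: -5989/8 ≈ -748.63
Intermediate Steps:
W(r, Y) = 5 + Y/4 + r/4 (W(r, Y) = 5 + ((r + Y) + (r - r))/4 = 5 + ((Y + r) + 0)/4 = 5 + (Y + r)/4 = 5 + (Y/4 + r/4) = 5 + Y/4 + r/4)
l(g, X) = -g/X
-113*(l(b, -8) + W(5, -2)) = -113*(-1*7/(-8) + (5 + (1/4)*(-2) + (1/4)*5)) = -113*(-1*7*(-1/8) + (5 - 1/2 + 5/4)) = -113*(7/8 + 23/4) = -113*53/8 = -5989/8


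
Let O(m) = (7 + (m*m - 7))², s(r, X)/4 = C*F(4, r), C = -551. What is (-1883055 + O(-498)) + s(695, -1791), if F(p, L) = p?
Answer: 61504092145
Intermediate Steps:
s(r, X) = -8816 (s(r, X) = 4*(-551*4) = 4*(-2204) = -8816)
O(m) = m⁴ (O(m) = (7 + (m² - 7))² = (7 + (-7 + m²))² = (m²)² = m⁴)
(-1883055 + O(-498)) + s(695, -1791) = (-1883055 + (-498)⁴) - 8816 = (-1883055 + 61505984016) - 8816 = 61504100961 - 8816 = 61504092145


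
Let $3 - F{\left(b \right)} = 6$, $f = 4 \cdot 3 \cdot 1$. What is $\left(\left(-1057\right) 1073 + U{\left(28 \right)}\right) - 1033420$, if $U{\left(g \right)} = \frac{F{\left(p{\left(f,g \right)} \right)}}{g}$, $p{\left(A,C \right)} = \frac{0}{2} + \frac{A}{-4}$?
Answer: $- \frac{60692271}{28} \approx -2.1676 \cdot 10^{6}$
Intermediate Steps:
$f = 12$ ($f = 12 \cdot 1 = 12$)
$p{\left(A,C \right)} = - \frac{A}{4}$ ($p{\left(A,C \right)} = 0 \cdot \frac{1}{2} + A \left(- \frac{1}{4}\right) = 0 - \frac{A}{4} = - \frac{A}{4}$)
$F{\left(b \right)} = -3$ ($F{\left(b \right)} = 3 - 6 = -3$)
$U{\left(g \right)} = - \frac{3}{g}$
$\left(\left(-1057\right) 1073 + U{\left(28 \right)}\right) - 1033420 = \left(\left(-1057\right) 1073 - \frac{3}{28}\right) - 1033420 = \left(-1134161 - \frac{3}{28}\right) - 1033420 = - \frac{31756511}{28} - 1033420 = - \frac{60692271}{28}$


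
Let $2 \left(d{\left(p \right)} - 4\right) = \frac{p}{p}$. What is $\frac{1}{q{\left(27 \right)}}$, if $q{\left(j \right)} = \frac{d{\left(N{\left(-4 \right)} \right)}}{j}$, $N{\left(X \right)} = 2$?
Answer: $6$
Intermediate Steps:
$d{\left(p \right)} = \frac{9}{2}$ ($d{\left(p \right)} = 4 + \frac{p \frac{1}{p}}{2} = 4 + \frac{1}{2} \cdot 1 = 4 + \frac{1}{2} = \frac{9}{2}$)
$q{\left(j \right)} = \frac{9}{2 j}$
$\frac{1}{q{\left(27 \right)}} = \frac{1}{\frac{9}{2} \cdot \frac{1}{27}} = \frac{1}{\frac{1}{6}} = 6$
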